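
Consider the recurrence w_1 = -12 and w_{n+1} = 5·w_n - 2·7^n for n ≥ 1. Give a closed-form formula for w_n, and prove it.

w_n = -5^n - 7^n

Computing the first terms: w_1 = -12, w_2 = -74, w_3 = -468. This suggests w_n = -5^n - 7^n.
Base case (n = 1): the formula gives -12 = -12 = w_1.
Inductive step: suppose the statement holds for some k ≥ 1, so w_k = -5^k - 7^k.
Then w_{k+1} = 5·w_k - 2·7^k = 5·(-5^k - 7^k) - 2·7^k = -5^(k + 1) - 7^(k + 1),
which is the claimed formula at n = k+1.
By induction, the statement is established for all n ≥ 1.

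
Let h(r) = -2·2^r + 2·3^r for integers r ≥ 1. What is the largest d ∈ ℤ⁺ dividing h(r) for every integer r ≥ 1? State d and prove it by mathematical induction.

d = 2

Computing the first values: h(1) = 2 and h(2) = 10; gcd(2, 10) = 2, so d ≤ 2.
We prove 2 | -2·2^r + 2·3^r for all r ≥ 1 by induction on r.
Base step (r = 1): h(1) = 2 = 2·(1), so 2 | h(1).
Inductive step: suppose the statement holds for some j ≥ 1, i.e. 2 | h(j). Then
h(j+1) − 3·h(j) = (-2·2^(j+1) + 2·3^(j+1)) − 3·(-2·2^j + 2·3^j) = (-2)·2^j·(2 − 3) = (2)·2^j. Since 2 | h(j) by the inductive hypothesis, 2 | 3·h(j); and 2 | 2 since 2 = 2·1. Therefore 2 | h(j+1).
This completes the induction.
Therefore the largest such d is 2.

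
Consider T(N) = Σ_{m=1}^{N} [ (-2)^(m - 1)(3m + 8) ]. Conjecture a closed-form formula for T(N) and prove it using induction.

T(N) = -(-2)^N(N + 3) + 3

We claim T(N) = -(-2)^N(N + 3) + 3 for all N ≥ 1.
Base step (N = 1): T(1) = 11, and the closed form gives 11. They agree.
Inductive step: suppose the statement holds for some m ≥ 1, so T(m) = -(-2)^m(m + 3) + 3.
Then T(m+1) = T(m) + ((-2)^m(3m + 11)) = (-(-2)^m(m + 3) + 3) + ((-2)^m(3m + 11)).
Simplifying, T(m+1) = -(-2)^(m + 1)m - (-2)^(m + 3) + 3 = -(-2)^(m+1)((m+1) + 3) + 3,
which is the closed form with N = m+1.
Hence, by induction on N, the claim holds for every N ≥ 1.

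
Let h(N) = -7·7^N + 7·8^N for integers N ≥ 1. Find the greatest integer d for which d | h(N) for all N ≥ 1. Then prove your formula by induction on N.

d = 7

Computing the first values: h(1) = 7 and h(2) = 105; gcd(7, 105) = 7, so d ≤ 7.
We prove 7 | -7·7^N + 7·8^N for all N ≥ 1 by induction on N.
Base case (N = 1): h(1) = 7 = 7·(1), so 7 | h(1).
For the inductive step, assume it holds for an arbitrary j ≥ 1, i.e. 7 | h(j). Then
h(j+1) − 8·h(j) = (-7·7^(j+1) + 7·8^(j+1)) − 8·(-7·7^j + 7·8^j) = (-7)·7^j·(7 − 8) = (7)·7^j. Since 7 | h(j) by the inductive hypothesis, 7 | 8·h(j); and 7 | 7 since 7 = 7·1. Therefore 7 | h(j+1).
By induction, the statement is established for all N ≥ 1.
Therefore the largest such d is 7.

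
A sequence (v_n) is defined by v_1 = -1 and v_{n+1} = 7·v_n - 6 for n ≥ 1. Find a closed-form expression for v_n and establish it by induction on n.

Computing the first terms: v_1 = -1, v_2 = -13, v_3 = -97. This suggests v_n = -2·7^(n - 1) + 1.
For the base case n = 1: the formula gives -1 = -1 = v_1.
Inductive step: suppose the statement holds for some k ≥ 1, so v_k = -2·7^(k - 1) + 1.
Then v_{k+1} = 7·v_k - 6 = 7·(-2·7^(k - 1) + 1) - 6 = -2·7^k + 1 = -2·7^((k+1) - 1) + 1,
which is the claimed formula at n = k+1.
By the principle of mathematical induction, the result holds for all n ≥ 1.

v_n = -2·7^(n - 1) + 1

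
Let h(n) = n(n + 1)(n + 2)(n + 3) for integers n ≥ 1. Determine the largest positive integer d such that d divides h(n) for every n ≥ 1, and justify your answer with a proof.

d = 24

Computing the first values: h(1) = 24 and h(2) = 120; gcd(24, 120) = 24, so d ≤ 24.
We prove 24 | n(n + 1)(n + 2)(n + 3) for all n ≥ 1 by induction on n.
Base case (n = 1): h(1) = 24 = 24·(1), so 24 | h(1).
Inductive step: assume the claim holds for n = j, i.e. 24 | h(j). Then
h(j+1) − h(j) = (j+1)·(j+2)·(j+3)·(j+4) − j·(j+1)·(j+2)·(j+3) = (j+1)·(j+2)·(j+3)·[(j+4) − j] = 4·(j+1)·(j+2)·(j+3). The product of 3 consecutive integers is divisible by (3)! = 6, so h(j+1) − h(j) is divisible by 4·6 = 24. By the inductive hypothesis 24 | h(j), hence 24 | h(j+1).
This completes the induction.
Therefore the largest such d is 24.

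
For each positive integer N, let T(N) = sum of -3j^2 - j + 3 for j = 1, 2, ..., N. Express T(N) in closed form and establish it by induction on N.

T(N) = -N(N^2 + 2N - 2)

We claim T(N) = -N(N^2 + 2N - 2) for all N ≥ 1.
When N = 1: T(1) = -1, and the closed form gives -1. They agree.
Inductive step: assume the claim holds for N = j, so T(j) = j(-j^2 - 2j + 2).
Then T(j+1) = T(j) + (-j - 3(j + 1)^2 + 2) = (j(-j^2 - 2j + 2)) + (-j - 3(j + 1)^2 + 2).
Simplifying, T(j+1) = -(j + 1)(j^2 + 4j + 1) = -(j+1)((j+1)^2 + 2(j+1) - 2),
which is the closed form with N = j+1.
Hence, by induction on N, the claim holds for every N ≥ 1.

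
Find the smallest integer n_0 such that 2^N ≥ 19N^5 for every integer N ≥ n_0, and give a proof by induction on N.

n_0 = 29

At N = 28: 268435456 < 326996992, so the inequality fails and n_0 ≥ 29. We prove 2^N ≥ 19N^5 for all N ≥ 29.
Base step (N = 29): 2^N = 536870912 and 19N^5 = 389711831, so 536870912 ≥ 389711831.
Suppose the result is true for N = j, so 2^j ≥ 19j^5.
Then 2^(j + 1) = 2·(2^j) ≥ 2·(19j^5).
Also, for j ≥ 29 we have 2·(19j^5) ≥ 19(j+1)^5, since 2 ≥ (1 + 1/j)^5 for all j ≥ 29.
Combining, 2^(j + 1) ≥ 19(j+1)^5.
Hence, by induction on N, the claim holds for every N ≥ 29.
Hence the smallest such n_0 is 29.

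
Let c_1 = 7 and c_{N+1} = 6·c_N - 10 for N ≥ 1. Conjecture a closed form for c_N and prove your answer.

Computing the first terms: c_1 = 7, c_2 = 32, c_3 = 182. This suggests c_N = 5·6^(N - 1) + 2.
When N = 1: the formula gives 7 = 7 = c_1.
For the inductive step, assume it holds for an arbitrary r ≥ 1, so c_r = 5·6^(r - 1) + 2.
Then c_{r+1} = 6·c_r - 10 = 6·(5·6^(r - 1) + 2) - 10 = 5·6^r + 2 = 5·6^((r+1) - 1) + 2,
which is the claimed formula at N = r+1.
By induction, the statement is established for all N ≥ 1.

c_N = 5·6^(N - 1) + 2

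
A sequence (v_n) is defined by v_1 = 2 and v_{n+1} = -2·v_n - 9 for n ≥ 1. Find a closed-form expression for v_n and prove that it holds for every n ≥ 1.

Computing the first terms: v_1 = 2, v_2 = -13, v_3 = 17. This suggests v_n = 5(-2)^(n - 1) - 3.
Base case (n = 1): the formula gives 2 = 2 = v_1.
Inductive step: suppose the statement holds for some i ≥ 1, so v_i = 5(-2)^(i - 1) - 3.
Then v_{i+1} = -2·v_i - 9 = -2·(5(-2)^(i - 1) - 3) - 9 = 5(-2)^i - 3 = 5(-2)^((i+1) - 1) - 3,
which is the claimed formula at n = i+1.
This completes the induction.

v_n = 5(-2)^(n - 1) - 3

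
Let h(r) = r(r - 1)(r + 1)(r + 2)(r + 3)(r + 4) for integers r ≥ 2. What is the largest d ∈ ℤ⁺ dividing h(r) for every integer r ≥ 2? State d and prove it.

Computing the first values: h(2) = 720 and h(3) = 5040; gcd(720, 5040) = 720, so d ≤ 720.
We prove 720 | r(r - 1)(r + 1)(r + 2)(r + 3)(r + 4) for all r ≥ 2 by induction on r.
Base step (r = 2): h(2) = 720 = 720·(1), so 720 | h(2).
Inductive step: suppose the statement holds for some m ≥ 2, i.e. 720 | h(m). Then
h(m+1) − h(m) = m·(m+1)·(m+2)·(m+3)·(m+4)·(m+5) − (m-1)·m·(m+1)·(m+2)·(m+3)·(m+4) = m·(m+1)·(m+2)·(m+3)·(m+4)·[(m+5) − (m-1)] = 6·m·(m+1)·(m+2)·(m+3)·(m+4). The product of 5 consecutive integers is divisible by (5)! = 120, so h(m+1) − h(m) is divisible by 6·120 = 720. By the inductive hypothesis 720 | h(m), hence 720 | h(m+1).
By induction, the statement is established for all r ≥ 2.
Therefore the largest such d is 720.

d = 720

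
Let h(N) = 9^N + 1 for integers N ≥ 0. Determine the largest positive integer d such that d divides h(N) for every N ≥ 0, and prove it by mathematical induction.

d = 2

Computing the first values: h(0) = 2 and h(1) = 10; gcd(2, 10) = 2, so d ≤ 2.
We prove 2 | 9^N + 1 for all N ≥ 0 by induction on N.
For the base case N = 0: h(0) = 2 = 2·(1), so 2 | h(0).
Inductive step: suppose the statement holds for some m ≥ 0, i.e. 2 | h(m). Then
h(m+1) = 9^(m+1) + 1 = 9·(9^m + 1) - 8 = 9·h(m) - 8. The first term is divisible by 2 by the inductive hypothesis, and -8 is divisible by 2. Hence 2 | h(m+1).
Hence, by induction on N, the claim holds for every N ≥ 0.
Therefore the largest such d is 2.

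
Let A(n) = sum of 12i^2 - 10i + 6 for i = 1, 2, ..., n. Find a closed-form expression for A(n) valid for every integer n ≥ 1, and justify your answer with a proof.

We claim A(n) = n(4n^2 + n + 3) for all n ≥ 1.
For the base case n = 1: A(1) = 8, and the closed form gives 8. They agree.
For the inductive step, assume it holds for an arbitrary i ≥ 1, so A(i) = i(4i^2 + i + 3).
Then A(i+1) = A(i) + (12i^2 + 14i + 8) = (i(4i^2 + i + 3)) + (12i^2 + 14i + 8).
Simplifying, A(i+1) = (i + 1)(4i^2 + 9i + 8) = (i+1)(4(i+1)^2 + (i+1) + 3),
which is the closed form with n = i+1.
By induction, the statement is established for all n ≥ 1.

A(n) = n(4n^2 + n + 3)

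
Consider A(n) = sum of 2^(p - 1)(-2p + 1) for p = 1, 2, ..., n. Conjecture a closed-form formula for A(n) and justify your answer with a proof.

A(n) = 2^n(-2n + 3) - 3

We claim A(n) = 2^n(-2n + 3) - 3 for all n ≥ 1.
Base step (n = 1): A(1) = -1, and the closed form gives -1. They agree.
Inductive step: suppose the statement holds for some p ≥ 1, so A(p) = 2^p(-2p + 3) - 3.
Then A(p+1) = A(p) + (2^p(-2p - 1)) = (2^p(-2p + 3) - 3) + (2^p(-2p - 1)).
Simplifying, A(p+1) = 2^(p + 1) - 2^(p + 2)p - 3 = 2^(p+1)(-2(p+1) + 3) - 3,
which is the closed form with n = p+1.
Hence, by induction on n, the claim holds for every n ≥ 1.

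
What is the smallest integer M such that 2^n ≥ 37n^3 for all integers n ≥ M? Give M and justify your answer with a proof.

M = 18

At n = 17: 131072 < 181781, so the inequality fails and M ≥ 18. We prove 2^n ≥ 37n^3 for all n ≥ 18.
For the base case n = 18: 2^n = 262144 and 37n^3 = 215784, so 262144 ≥ 215784.
Inductive step: assume the claim holds for n = p, so 2^p ≥ 37p^3.
Then 2^(p + 1) = 2·(2^p) ≥ 2·(37p^3).
Also, for p ≥ 18 we have 2·(37p^3) ≥ 37(p+1)^3, since 2 ≥ (1 + 1/p)^3 for all p ≥ 18.
Combining, 2^(p + 1) ≥ 37(p+1)^3.
By the principle of mathematical induction, the result holds for all n ≥ 18.
Hence the smallest such M is 18.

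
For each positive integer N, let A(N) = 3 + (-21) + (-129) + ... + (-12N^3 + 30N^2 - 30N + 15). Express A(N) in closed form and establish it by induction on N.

We claim A(N) = -N(3N^3 - 4N^2 + 3N - 5) for all N ≥ 1.
Base step (N = 1): A(1) = 3, and the closed form gives 3. They agree.
Suppose the result is true for N = k, so A(k) = k(-3k^3 + 4k^2 - 3k + 5).
Then A(k+1) = A(k) + (-12k^3 - 6k^2 - 6k + 3) = (k(-3k^3 + 4k^2 - 3k + 5)) + (-12k^3 - 6k^2 - 6k + 3).
Simplifying, A(k+1) = -(k + 1)(3k^3 + 5k^2 + 4k - 3) = -(k+1)(3(k+1)^3 - 4(k+1)^2 + 3(k+1) - 5),
which is the closed form with N = k+1.
By the principle of mathematical induction, the result holds for all N ≥ 1.

A(N) = -N(3N^3 - 4N^2 + 3N - 5)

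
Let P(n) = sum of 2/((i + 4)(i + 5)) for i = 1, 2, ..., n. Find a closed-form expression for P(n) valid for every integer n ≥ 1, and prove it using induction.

P(n) = 2n/(5(n + 5))

We claim P(n) = 2n/(5(n + 5)) for all n ≥ 1.
When n = 1: P(1) = 1/15, and the closed form gives 1/15. They agree.
Inductive step: suppose the statement holds for some i ≥ 1, so P(i) = 2i/(5(i + 5)).
Then P(i+1) = P(i) + (2/((i + 5)(i + 6))) = (2i/(5(i + 5))) + (2/((i + 5)(i + 6))).
Simplifying, P(i+1) = 2(i + 1)/(5(i + 6)) = 2(i+1)/(5((i+1) + 5)),
which is the closed form with n = i+1.
Hence, by induction on n, the claim holds for every n ≥ 1.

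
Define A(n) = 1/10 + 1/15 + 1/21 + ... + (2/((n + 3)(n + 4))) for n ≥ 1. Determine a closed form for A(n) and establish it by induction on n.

We claim A(n) = n/(2(n + 4)) for all n ≥ 1.
Base case (n = 1): A(1) = 1/10, and the closed form gives 1/10. They agree.
Inductive step: suppose the statement holds for some r ≥ 1, so A(r) = r/(2(r + 4)).
Then A(r+1) = A(r) + (2/((r + 4)(r + 5))) = (r/(2(r + 4))) + (2/((r + 4)(r + 5))).
Simplifying, A(r+1) = (r + 1)/(2(r + 5)) = (r+1)/(2((r+1) + 4)),
which is the closed form with n = r+1.
By induction, the statement is established for all n ≥ 1.

A(n) = n/(2(n + 4))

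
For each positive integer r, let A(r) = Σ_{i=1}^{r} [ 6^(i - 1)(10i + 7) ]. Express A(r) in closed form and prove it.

A(r) = 6^r(2r + 1) - 1

We claim A(r) = 6^r(2r + 1) - 1 for all r ≥ 1.
When r = 1: A(1) = 17, and the closed form gives 17. They agree.
Inductive step: assume the claim holds for r = i, so A(i) = 6^i(2i + 1) - 1.
Then A(i+1) = A(i) + (6^i(10i + 17)) = (6^i(2i + 1) - 1) + (6^i(10i + 17)).
Simplifying, A(i+1) = 12·6^i·i + 18·6^i - 1 = 6^(i+1)(2(i+1) + 1) - 1,
which is the closed form with r = i+1.
Hence, by induction on r, the claim holds for every r ≥ 1.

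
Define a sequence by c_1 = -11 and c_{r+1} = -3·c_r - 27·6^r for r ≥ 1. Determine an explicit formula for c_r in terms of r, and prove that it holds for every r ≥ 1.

Computing the first terms: c_1 = -11, c_2 = -129, c_3 = -585. This suggests c_r = 7(-3)^(r - 1) - 3·6^r.
For the base case r = 1: the formula gives -11 = -11 = c_1.
Suppose the result is true for r = j, so c_j = 7(-3)^(j - 1) - 3·6^j.
Then c_{j+1} = -3·c_j - 27·6^j = -3·(7(-3)^(j - 1) - 3·6^j) - 27·6^j = 7(-3)^j - 3·6^(j + 1) = 7(-3)^((j+1) - 1) - 3·6^(j+1),
which is the claimed formula at r = j+1.
By the principle of mathematical induction, the result holds for all r ≥ 1.

c_r = 7(-3)^(r - 1) - 3·6^r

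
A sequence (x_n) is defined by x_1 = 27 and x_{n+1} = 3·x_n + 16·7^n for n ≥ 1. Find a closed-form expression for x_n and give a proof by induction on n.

x_n = -3^(n - 1) + 4·7^n

Computing the first terms: x_1 = 27, x_2 = 193, x_3 = 1363. This suggests x_n = -3^(n - 1) + 4·7^n.
Base case (n = 1): the formula gives 27 = 27 = x_1.
Inductive step: assume the claim holds for n = i, so x_i = -3^(i - 1) + 4·7^i.
Then x_{i+1} = 3·x_i + 16·7^i = 3·(-3^(i - 1) + 4·7^i) + 16·7^i = -3^i + 4·7^(i + 1) = -3^((i+1) - 1) + 4·7^(i+1),
which is the claimed formula at n = i+1.
Hence, by induction on n, the claim holds for every n ≥ 1.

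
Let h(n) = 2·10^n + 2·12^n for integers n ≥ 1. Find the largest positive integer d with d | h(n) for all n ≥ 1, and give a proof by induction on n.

d = 4

Computing the first values: h(1) = 44 and h(2) = 488; gcd(44, 488) = 4, so d ≤ 4.
We prove 4 | 2·10^n + 2·12^n for all n ≥ 1 by induction on n.
Base case (n = 1): h(1) = 44 = 4·(11), so 4 | h(1).
Inductive step: suppose the statement holds for some i ≥ 1, i.e. 4 | h(i). Then
h(i+1) − 12·h(i) = (2·10^(i+1) + 2·12^(i+1)) − 12·(2·10^i + 2·12^i) = (2)·10^i·(10 − 12) = (-4)·10^i. Since 4 | h(i) by the inductive hypothesis, 4 | 12·h(i); and 4 | -4 since -4 = 4·-1. Therefore 4 | h(i+1).
By the principle of mathematical induction, the result holds for all n ≥ 1.
Therefore the largest such d is 4.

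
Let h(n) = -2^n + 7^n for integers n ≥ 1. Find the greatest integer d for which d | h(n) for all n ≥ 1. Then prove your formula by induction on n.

Computing the first values: h(1) = 5 and h(2) = 45; gcd(5, 45) = 5, so d ≤ 5.
We prove 5 | -2^n + 7^n for all n ≥ 1 by induction on n.
For the base case n = 1: h(1) = 5 = 5·(1), so 5 | h(1).
Inductive step: assume the claim holds for n = j, i.e. 5 | h(j). Then
7^{j+1} − 2^{j+1} = 7·7^j − 2·2^j = 7·(7^j − 2^j) + (5)·2^j. The first term is divisible by 5 by the inductive hypothesis, and the second term (5)·2^j is divisible by 5 since 5 | 5. Hence 5 | h(j+1).
Hence, by induction on n, the claim holds for every n ≥ 1.
Therefore the largest such d is 5.

d = 5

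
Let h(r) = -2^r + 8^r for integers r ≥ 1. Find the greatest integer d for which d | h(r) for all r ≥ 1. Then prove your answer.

d = 6

Computing the first values: h(1) = 6 and h(2) = 60; gcd(6, 60) = 6, so d ≤ 6.
We prove 6 | -2^r + 8^r for all r ≥ 1 by induction on r.
When r = 1: h(1) = 6 = 6·(1), so 6 | h(1).
Inductive step: suppose the statement holds for some p ≥ 1, i.e. 6 | h(p). Then
8^{p+1} − 2^{p+1} = 8·8^p − 2·2^p = 8·(8^p − 2^p) + (6)·2^p. The first term is divisible by 6 by the inductive hypothesis, and the second term (6)·2^p is divisible by 6 since 6 | 6. Hence 6 | h(p+1).
This completes the induction.
Therefore the largest such d is 6.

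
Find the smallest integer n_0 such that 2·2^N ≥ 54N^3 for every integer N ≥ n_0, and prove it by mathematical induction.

n_0 = 18

At N = 17: 262144 < 265302, so the inequality fails and n_0 ≥ 18. We prove 2·2^N ≥ 54N^3 for all N ≥ 18.
Base step (N = 18): 2·2^N = 524288 and 54N^3 = 314928, so 524288 ≥ 314928.
Inductive step: assume the claim holds for N = m, so 2·2^m ≥ 54m^3.
Then 2·2^(m + 1) = 2·(2·2^m) ≥ 2·(54m^3).
Also, for m ≥ 18 we have 2·(54m^3) ≥ 54(m+1)^3, since 2 ≥ (1 + 1/m)^3 for all m ≥ 18.
Combining, 2·2^(m + 1) ≥ 54(m+1)^3.
Hence, by induction on N, the claim holds for every N ≥ 18.
Hence the smallest such n_0 is 18.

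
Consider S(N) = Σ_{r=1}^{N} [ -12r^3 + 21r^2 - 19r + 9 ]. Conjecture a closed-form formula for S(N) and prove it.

We claim S(N) = -N(3N^3 - N^2 + 2N - 3) for all N ≥ 1.
When N = 1: S(1) = -1, and the closed form gives -1. They agree.
Inductive step: suppose the statement holds for some r ≥ 1, so S(r) = r(-3r^3 + r^2 - 2r + 3).
Then S(r+1) = S(r) + (-12r^3 - 15r^2 - 13r - 1) = (r(-3r^3 + r^2 - 2r + 3)) + (-12r^3 - 15r^2 - 13r - 1).
Simplifying, S(r+1) = -(r + 1)(3r^3 + 8r^2 + 9r + 1) = -(r+1)(3(r+1)^3 - (r+1)^2 + 2(r+1) - 3),
which is the closed form with N = r+1.
By the principle of mathematical induction, the result holds for all N ≥ 1.

S(N) = -N(3N^3 - N^2 + 2N - 3)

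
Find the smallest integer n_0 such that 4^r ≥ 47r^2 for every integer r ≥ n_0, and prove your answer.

At r = 5: 1024 < 1175, so the inequality fails and n_0 ≥ 6. We prove 4^r ≥ 47r^2 for all r ≥ 6.
Base step (r = 6): 4^r = 4096 and 47r^2 = 1692, so 4096 ≥ 1692.
For the inductive step, assume it holds for an arbitrary m ≥ 6, so 4^m ≥ 47m^2.
Then 4^(m + 1) = 4·(4^m) ≥ 4·(47m^2).
Also, for m ≥ 6 we have 4·(47m^2) ≥ 47(m+1)^2, since 4 ≥ (1 + 1/m)^2 for all m ≥ 6.
Combining, 4^(m + 1) ≥ 47(m+1)^2.
By the principle of mathematical induction, the result holds for all r ≥ 6.
Hence the smallest such n_0 is 6.

n_0 = 6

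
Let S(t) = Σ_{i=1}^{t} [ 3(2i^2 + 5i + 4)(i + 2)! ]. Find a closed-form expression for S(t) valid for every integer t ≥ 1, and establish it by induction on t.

S(t) = (6t + 3)(t + 3)! - 18

We claim S(t) = (6t + 3)(t + 3)! - 18 for all t ≥ 1.
Base step (t = 1): S(1) = 198, and the closed form gives 198. They agree.
Inductive step: suppose the statement holds for some i ≥ 1, so S(i) = (6i + 3)(i + 3)! - 18.
Then S(i+1) = S(i) + (3(2i^2 + 9i + 11)(i + 3)!) = ((6i + 3)(i + 3)! - 18) + (3(2i^2 + 9i + 11)(i + 3)!).
Simplifying, S(i+1) = (6(i+1) + 3)((i+1) + 3)! - 18,
which is the closed form with t = i+1.
By the principle of mathematical induction, the result holds for all t ≥ 1.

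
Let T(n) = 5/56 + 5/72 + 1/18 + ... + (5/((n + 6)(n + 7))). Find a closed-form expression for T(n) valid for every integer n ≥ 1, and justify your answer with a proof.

T(n) = 5n/(7(n + 7))

We claim T(n) = 5n/(7(n + 7)) for all n ≥ 1.
Base step (n = 1): T(1) = 5/56, and the closed form gives 5/56. They agree.
Inductive step: suppose the statement holds for some i ≥ 1, so T(i) = 5i/(7(i + 7)).
Then T(i+1) = T(i) + (5/((i + 7)(i + 8))) = (5i/(7(i + 7))) + (5/((i + 7)(i + 8))).
Simplifying, T(i+1) = 5(i + 1)/(7(i + 8)) = 5(i+1)/(7((i+1) + 7)),
which is the closed form with n = i+1.
By the principle of mathematical induction, the result holds for all n ≥ 1.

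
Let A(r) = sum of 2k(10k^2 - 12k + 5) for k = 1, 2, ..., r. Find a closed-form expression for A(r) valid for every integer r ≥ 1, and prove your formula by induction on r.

A(r) = r(r + 1)(5r^2 - 3r + 1)

We claim A(r) = r(r + 1)(5r^2 - 3r + 1) for all r ≥ 1.
For the base case r = 1: A(1) = 6, and the closed form gives 6. They agree.
Inductive step: assume the claim holds for r = k, so A(k) = k(5k^3 + 2k^2 - 2k + 1).
Then A(k+1) = A(k) + (20k^3 + 36k^2 + 22k + 6) = (k(5k^3 + 2k^2 - 2k + 1)) + (20k^3 + 36k^2 + 22k + 6).
Simplifying, A(k+1) = (k + 1)(k + 2)(5k^2 + 7k + 3) = (k+1)((k+1) + 1)(5(k+1)^2 - 3(k+1) + 1),
which is the closed form with r = k+1.
By induction, the statement is established for all r ≥ 1.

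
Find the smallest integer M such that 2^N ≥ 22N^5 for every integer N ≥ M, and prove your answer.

M = 29

At N = 28: 268435456 < 378628096, so the inequality fails and M ≥ 29. We prove 2^N ≥ 22N^5 for all N ≥ 29.
Base step (N = 29): 2^N = 536870912 and 22N^5 = 451245278, so 536870912 ≥ 451245278.
Inductive step: suppose the statement holds for some r ≥ 29, so 2^r ≥ 22r^5.
Then 2^(r + 1) = 2·(2^r) ≥ 2·(22r^5).
Also, for r ≥ 29 we have 2·(22r^5) ≥ 22(r+1)^5, since 2 ≥ (1 + 1/r)^5 for all r ≥ 29.
Combining, 2^(r + 1) ≥ 22(r+1)^5.
This completes the induction.
Hence the smallest such M is 29.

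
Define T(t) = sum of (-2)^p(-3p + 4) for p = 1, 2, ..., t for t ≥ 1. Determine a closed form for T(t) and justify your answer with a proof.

We claim T(t) = 2(-2)^t(-t + 1) - 2 for all t ≥ 1.
For the base case t = 1: T(1) = -2, and the closed form gives -2. They agree.
Inductive step: suppose the statement holds for some p ≥ 1, so T(p) = 2(-2)^p(-p + 1) - 2.
Then T(p+1) = T(p) + ((-2)^(p + 1)(-3p + 1)) = (2(-2)^p(-p + 1) - 2) + ((-2)^(p + 1)(-3p + 1)).
Simplifying, T(p+1) = 4(-2)^p·p - 2 = 2(-2)^(p+1)(-(p+1) + 1) - 2,
which is the closed form with t = p+1.
This completes the induction.

T(t) = 2(-2)^t(-t + 1) - 2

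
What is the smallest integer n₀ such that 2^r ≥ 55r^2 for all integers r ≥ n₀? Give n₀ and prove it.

At r = 13: 8192 < 9295, so the inequality fails and n₀ ≥ 14. We prove 2^r ≥ 55r^2 for all r ≥ 14.
Base step (r = 14): 2^r = 16384 and 55r^2 = 10780, so 16384 ≥ 10780.
For the inductive step, assume it holds for an arbitrary i ≥ 14, so 2^i ≥ 55i^2.
Then 2^(i + 1) = 2·(2^i) ≥ 2·(55i^2).
Also, for i ≥ 14 we have 2·(55i^2) ≥ 55(i+1)^2, since 2 ≥ (1 + 1/i)^2 for all i ≥ 14.
Combining, 2^(i + 1) ≥ 55(i+1)^2.
This completes the induction.
Hence the smallest such n₀ is 14.

n₀ = 14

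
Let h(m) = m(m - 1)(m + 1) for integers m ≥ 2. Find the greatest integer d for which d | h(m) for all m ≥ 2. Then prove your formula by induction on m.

Computing the first values: h(2) = 6 and h(3) = 24; gcd(6, 24) = 6, so d ≤ 6.
We prove 6 | m(m - 1)(m + 1) for all m ≥ 2 by induction on m.
When m = 2: h(2) = 6 = 6·(1), so 6 | h(2).
For the inductive step, assume it holds for an arbitrary p ≥ 2, i.e. 6 | h(p). Then
h(p+1) − h(p) = p·(p+1)·(p+2) − (p-1)·p·(p+1) = p·(p+1)·[(p+2) − (p-1)] = 3·p·(p+1). The product of 2 consecutive integers is divisible by (2)! = 2, so h(p+1) − h(p) is divisible by 3·2 = 6. By the inductive hypothesis 6 | h(p), hence 6 | h(p+1).
By the principle of mathematical induction, the result holds for all m ≥ 2.
Therefore the largest such d is 6.

d = 6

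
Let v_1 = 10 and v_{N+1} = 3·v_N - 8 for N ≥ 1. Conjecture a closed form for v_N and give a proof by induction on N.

Computing the first terms: v_1 = 10, v_2 = 22, v_3 = 58. This suggests v_N = 2·3^N + 4.
For the base case N = 1: the formula gives 10 = 10 = v_1.
Inductive step: suppose the statement holds for some p ≥ 1, so v_p = 2·3^p + 4.
Then v_{p+1} = 3·v_p - 8 = 3·(2·3^p + 4) - 8 = 2·3^(p + 1) + 4,
which is the claimed formula at N = p+1.
Hence, by induction on N, the claim holds for every N ≥ 1.

v_N = 2·3^N + 4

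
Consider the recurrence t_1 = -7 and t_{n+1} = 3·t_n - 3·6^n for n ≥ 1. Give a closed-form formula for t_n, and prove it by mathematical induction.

t_n = -3^(n - 1) - 6^n

Computing the first terms: t_1 = -7, t_2 = -39, t_3 = -225. This suggests t_n = -3^(n - 1) - 6^n.
Base step (n = 1): the formula gives -7 = -7 = t_1.
Inductive step: suppose the statement holds for some p ≥ 1, so t_p = -3^(p - 1) - 6^p.
Then t_{p+1} = 3·t_p - 3·6^p = 3·(-3^(p - 1) - 6^p) - 3·6^p = -3^p - 6^(p + 1) = -3^((p+1) - 1) - 6^(p+1),
which is the claimed formula at n = p+1.
By the principle of mathematical induction, the result holds for all n ≥ 1.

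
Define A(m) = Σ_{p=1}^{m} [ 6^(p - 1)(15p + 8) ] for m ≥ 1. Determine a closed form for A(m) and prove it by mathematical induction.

A(m) = 6^m(3m + 1) - 1

We claim A(m) = 6^m(3m + 1) - 1 for all m ≥ 1.
For the base case m = 1: A(1) = 23, and the closed form gives 23. They agree.
Suppose the result is true for m = p, so A(p) = 6^p(3p + 1) - 1.
Then A(p+1) = A(p) + (6^p(15p + 23)) = (6^p(3p + 1) - 1) + (6^p(15p + 23)).
Simplifying, A(p+1) = 18·6^p·p + 24·6^p - 1 = 6^(p+1)(3(p+1) + 1) - 1,
which is the closed form with m = p+1.
By the principle of mathematical induction, the result holds for all m ≥ 1.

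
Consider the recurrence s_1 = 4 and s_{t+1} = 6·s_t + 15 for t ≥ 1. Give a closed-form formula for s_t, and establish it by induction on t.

Computing the first terms: s_1 = 4, s_2 = 39, s_3 = 249. This suggests s_t = 7·6^(t - 1) - 3.
Base step (t = 1): the formula gives 4 = 4 = s_1.
Suppose the result is true for t = k, so s_k = 7·6^(k - 1) - 3.
Then s_{k+1} = 6·s_k + 15 = 6·(7·6^(k - 1) - 3) + 15 = 7·6^k - 3 = 7·6^((k+1) - 1) - 3,
which is the claimed formula at t = k+1.
This completes the induction.

s_t = 7·6^(t - 1) - 3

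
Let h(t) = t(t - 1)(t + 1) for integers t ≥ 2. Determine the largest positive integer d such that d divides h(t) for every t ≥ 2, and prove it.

d = 6

Computing the first values: h(2) = 6 and h(3) = 24; gcd(6, 24) = 6, so d ≤ 6.
We prove 6 | t(t - 1)(t + 1) for all t ≥ 2 by induction on t.
Base case (t = 2): h(2) = 6 = 6·(1), so 6 | h(2).
For the inductive step, assume it holds for an arbitrary k ≥ 2, i.e. 6 | h(k). Then
h(k+1) − h(k) = k·(k+1)·(k+2) − (k-1)·k·(k+1) = k·(k+1)·[(k+2) − (k-1)] = 3·k·(k+1). The product of 2 consecutive integers is divisible by (2)! = 2, so h(k+1) − h(k) is divisible by 3·2 = 6. By the inductive hypothesis 6 | h(k), hence 6 | h(k+1).
Hence, by induction on t, the claim holds for every t ≥ 2.
Therefore the largest such d is 6.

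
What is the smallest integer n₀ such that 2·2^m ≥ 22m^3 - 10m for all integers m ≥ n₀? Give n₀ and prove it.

n₀ = 16

At m = 15: 65536 < 74100, so the inequality fails and n₀ ≥ 16. We prove 2·2^m ≥ 22m^3 - 10m for all m ≥ 16.
When m = 16: 2·2^m = 131072 and 22m^3 - 10m = 89952, so 131072 ≥ 89952.
Inductive step: assume the claim holds for m = k, so 2·2^k ≥ 22k^3 - 10k.
Then 2·2^(k + 1) = 2·(2·2^k) ≥ 2·(22k^3 - 10k).
Also, for k ≥ 16 we have 2·(22k^3 - 10k) ≥ 22(k+1)^3 - 10(k+1), since 2·(22k^3 - 10k) − (22(k+1)^3 - 10(k+1)) = 22k^3 - 66k^2 - 76k - 12, which is nonnegative for all k ≥ 16.
Combining, 2·2^(k + 1) ≥ 22(k+1)^3 - 10(k+1).
By induction, the statement is established for all m ≥ 16.
Hence the smallest such n₀ is 16.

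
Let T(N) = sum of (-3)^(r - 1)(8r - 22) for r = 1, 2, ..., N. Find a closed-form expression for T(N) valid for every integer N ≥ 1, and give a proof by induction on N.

We claim T(N) = (-3)^N(-2N + 5) - 5 for all N ≥ 1.
Base step (N = 1): T(1) = -14, and the closed form gives -14. They agree.
Inductive step: suppose the statement holds for some r ≥ 1, so T(r) = (-3)^r(-2r + 5) - 5.
Then T(r+1) = T(r) + ((-3)^r(8r - 14)) = ((-3)^r(-2r + 5) - 5) + ((-3)^r(8r - 14)).
Simplifying, T(r+1) = 6(-3)^r·r - 9(-3)^r - 5 = (-3)^(r+1)(-2(r+1) + 5) - 5,
which is the closed form with N = r+1.
This completes the induction.

T(N) = (-3)^N(-2N + 5) - 5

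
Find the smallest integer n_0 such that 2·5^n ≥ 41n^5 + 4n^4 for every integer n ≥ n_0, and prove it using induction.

At n = 8: 781250 < 1359872, so the inequality fails and n_0 ≥ 9. We prove 2·5^n ≥ 41n^5 + 4n^4 for all n ≥ 9.
Base step (n = 9): 2·5^n = 3906250 and 41n^5 + 4n^4 = 2447253, so 3906250 ≥ 2447253.
Inductive step: assume the claim holds for n = j, so 2·5^j ≥ 41j^5 + 4j^4.
Then 2·5^(j + 1) = 5·(2·5^j) ≥ 5·(41j^5 + 4j^4).
Also, for j ≥ 9 we have 5·(41j^5 + 4j^4) ≥ 41(j+1)^5 + 4(j+1)^4, since 5·(41j^5 + 4j^4) − (41(j+1)^5 + 4(j+1)^4) = 164j^5 - 189j^4 - 426j^3 - 434j^2 - 221j - 45, which is nonnegative for all j ≥ 9.
Combining, 2·5^(j + 1) ≥ 41(j+1)^5 + 4(j+1)^4.
By induction, the statement is established for all n ≥ 9.
Hence the smallest such n_0 is 9.

n_0 = 9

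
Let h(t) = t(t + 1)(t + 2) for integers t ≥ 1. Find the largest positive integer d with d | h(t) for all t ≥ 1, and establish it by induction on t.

d = 6

Computing the first values: h(1) = 6 and h(2) = 24; gcd(6, 24) = 6, so d ≤ 6.
We prove 6 | t(t + 1)(t + 2) for all t ≥ 1 by induction on t.
When t = 1: h(1) = 6 = 6·(1), so 6 | h(1).
Inductive step: assume the claim holds for t = m, i.e. 6 | h(m). Then
h(m+1) − h(m) = (m+1)·(m+2)·(m+3) − m·(m+1)·(m+2) = (m+1)·(m+2)·[(m+3) − m] = 3·(m+1)·(m+2). The product of 2 consecutive integers is divisible by (2)! = 2, so h(m+1) − h(m) is divisible by 3·2 = 6. By the inductive hypothesis 6 | h(m), hence 6 | h(m+1).
By induction, the statement is established for all t ≥ 1.
Therefore the largest such d is 6.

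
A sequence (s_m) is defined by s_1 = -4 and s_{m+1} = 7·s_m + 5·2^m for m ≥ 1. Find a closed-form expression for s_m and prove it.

s_m = -2^m - 2·7^(m - 1)

Computing the first terms: s_1 = -4, s_2 = -18, s_3 = -106. This suggests s_m = -2^m - 2·7^(m - 1).
When m = 1: the formula gives -4 = -4 = s_1.
Suppose the result is true for m = j, so s_j = -2^j - 2·7^(j - 1).
Then s_{j+1} = 7·s_j + 5·2^j = 7·(-2^j - 2·7^(j - 1)) + 5·2^j = -2^(j + 1) - 2·7^j = -2^(j+1) - 2·7^((j+1) - 1),
which is the claimed formula at m = j+1.
This completes the induction.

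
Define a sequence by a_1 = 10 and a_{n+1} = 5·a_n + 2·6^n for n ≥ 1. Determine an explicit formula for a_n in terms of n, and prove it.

a_n = -2·5^(n - 1) + 2·6^n

Computing the first terms: a_1 = 10, a_2 = 62, a_3 = 382. This suggests a_n = -2·5^(n - 1) + 2·6^n.
For the base case n = 1: the formula gives 10 = 10 = a_1.
Inductive step: suppose the statement holds for some k ≥ 1, so a_k = -2·5^(k - 1) + 2·6^k.
Then a_{k+1} = 5·a_k + 2·6^k = 5·(-2·5^(k - 1) + 2·6^k) + 2·6^k = -2·5^k + 2·6^(k + 1) = -2·5^((k+1) - 1) + 2·6^(k+1),
which is the claimed formula at n = k+1.
Hence, by induction on n, the claim holds for every n ≥ 1.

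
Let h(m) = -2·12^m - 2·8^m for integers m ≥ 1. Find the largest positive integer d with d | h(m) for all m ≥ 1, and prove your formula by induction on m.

Computing the first values: h(1) = -40 and h(2) = -416; gcd(-40, -416) = 8, so d ≤ 8.
We prove 8 | -2·12^m - 2·8^m for all m ≥ 1 by induction on m.
Base case (m = 1): h(1) = -40 = 8·(-5), so 8 | h(1).
Suppose the result is true for m = p, i.e. 8 | h(p). Then
h(p+1) − 12·h(p) = (-2·12^(p+1) - 2·8^(p+1)) − 12·(-2·12^p - 2·8^p) = (-2)·8^p·(8 − 12) = (8)·8^p. Since 8 | h(p) by the inductive hypothesis, 8 | 12·h(p); and 8 | 8 since 8 = 8·1. Therefore 8 | h(p+1).
This completes the induction.
Therefore the largest such d is 8.

d = 8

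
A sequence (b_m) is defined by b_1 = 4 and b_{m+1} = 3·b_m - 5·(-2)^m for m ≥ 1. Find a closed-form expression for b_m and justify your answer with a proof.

b_m = (-2)^m + 2·3^m

Computing the first terms: b_1 = 4, b_2 = 22, b_3 = 46. This suggests b_m = (-2)^m + 2·3^m.
For the base case m = 1: the formula gives 4 = 4 = b_1.
Inductive step: assume the claim holds for m = i, so b_i = (-2)^i + 2·3^i.
Then b_{i+1} = 3·b_i - 5·(-2)^i = 3·((-2)^i + 2·3^i) - 5·(-2)^i = (-2)^(i + 1) + 2·3^(i + 1),
which is the claimed formula at m = i+1.
By induction, the statement is established for all m ≥ 1.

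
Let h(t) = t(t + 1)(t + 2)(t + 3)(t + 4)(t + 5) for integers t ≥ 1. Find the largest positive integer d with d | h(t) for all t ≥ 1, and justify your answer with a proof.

d = 720

Computing the first values: h(1) = 720 and h(2) = 5040; gcd(720, 5040) = 720, so d ≤ 720.
We prove 720 | t(t + 1)(t + 2)(t + 3)(t + 4)(t + 5) for all t ≥ 1 by induction on t.
Base step (t = 1): h(1) = 720 = 720·(1), so 720 | h(1).
For the inductive step, assume it holds for an arbitrary j ≥ 1, i.e. 720 | h(j). Then
h(j+1) − h(j) = (j+1)·(j+2)·(j+3)·(j+4)·(j+5)·(j+6) − j·(j+1)·(j+2)·(j+3)·(j+4)·(j+5) = (j+1)·(j+2)·(j+3)·(j+4)·(j+5)·[(j+6) − j] = 6·(j+1)·(j+2)·(j+3)·(j+4)·(j+5). The product of 5 consecutive integers is divisible by (5)! = 120, so h(j+1) − h(j) is divisible by 6·120 = 720. By the inductive hypothesis 720 | h(j), hence 720 | h(j+1).
By induction, the statement is established for all t ≥ 1.
Therefore the largest such d is 720.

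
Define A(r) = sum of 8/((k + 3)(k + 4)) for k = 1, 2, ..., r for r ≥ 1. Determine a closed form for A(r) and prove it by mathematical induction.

A(r) = 2r/(r + 4)

We claim A(r) = 2r/(r + 4) for all r ≥ 1.
Base step (r = 1): A(1) = 2/5, and the closed form gives 2/5. They agree.
Suppose the result is true for r = k, so A(k) = 2k/(k + 4).
Then A(k+1) = A(k) + (8/((k + 4)(k + 5))) = (2k/(k + 4)) + (8/((k + 4)(k + 5))).
Simplifying, A(k+1) = 2(k + 1)/(k + 5) = 2(k+1)/((k+1) + 4),
which is the closed form with r = k+1.
By induction, the statement is established for all r ≥ 1.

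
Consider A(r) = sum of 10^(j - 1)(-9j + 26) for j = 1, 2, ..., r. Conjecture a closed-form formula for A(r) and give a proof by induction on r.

A(r) = 10^r(-r + 3) - 3

We claim A(r) = 10^r(-r + 3) - 3 for all r ≥ 1.
For the base case r = 1: A(1) = 17, and the closed form gives 17. They agree.
Inductive step: assume the claim holds for r = j, so A(j) = 10^j(-j + 3) - 3.
Then A(j+1) = A(j) + (10^j(-9j + 17)) = (10^j(-j + 3) - 3) + (10^j(-9j + 17)).
Simplifying, A(j+1) = -10·10^j·j + 20·10^j - 3 = 10^(j+1)(-(j+1) + 3) - 3,
which is the closed form with r = j+1.
By the principle of mathematical induction, the result holds for all r ≥ 1.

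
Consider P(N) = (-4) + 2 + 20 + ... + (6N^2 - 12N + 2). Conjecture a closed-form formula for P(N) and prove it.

We claim P(N) = N(2N^2 - 3N - 3) for all N ≥ 1.
For the base case N = 1: P(1) = -4, and the closed form gives -4. They agree.
Inductive step: assume the claim holds for N = i, so P(i) = i(2i^2 - 3i - 3).
Then P(i+1) = P(i) + (6i^2 - 4) = (i(2i^2 - 3i - 3)) + (6i^2 - 4).
Simplifying, P(i+1) = (i + 1)(2i^2 + i - 4) = (i+1)(2(i+1)^2 - 3(i+1) - 3),
which is the closed form with N = i+1.
By the principle of mathematical induction, the result holds for all N ≥ 1.

P(N) = N(2N^2 - 3N - 3)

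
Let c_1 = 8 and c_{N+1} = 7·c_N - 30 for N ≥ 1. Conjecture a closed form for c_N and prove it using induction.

c_N = 3·7^(N - 1) + 5

Computing the first terms: c_1 = 8, c_2 = 26, c_3 = 152. This suggests c_N = 3·7^(N - 1) + 5.
When N = 1: the formula gives 8 = 8 = c_1.
Inductive step: assume the claim holds for N = j, so c_j = 3·7^(j - 1) + 5.
Then c_{j+1} = 7·c_j - 30 = 7·(3·7^(j - 1) + 5) - 30 = 3·7^j + 5 = 3·7^((j+1) - 1) + 5,
which is the claimed formula at N = j+1.
This completes the induction.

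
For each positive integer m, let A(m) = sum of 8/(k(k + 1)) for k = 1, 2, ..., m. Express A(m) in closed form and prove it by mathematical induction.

A(m) = 8m/(m + 1)

We claim A(m) = 8m/(m + 1) for all m ≥ 1.
Base case (m = 1): A(1) = 4, and the closed form gives 4. They agree.
For the inductive step, assume it holds for an arbitrary k ≥ 1, so A(k) = 8k/(k + 1).
Then A(k+1) = A(k) + (8/((k + 1)(k + 2))) = (8k/(k + 1)) + (8/((k + 1)(k + 2))).
Simplifying, A(k+1) = 8(k + 1)/(k + 2) = 8(k+1)/((k+1) + 1),
which is the closed form with m = k+1.
By induction, the statement is established for all m ≥ 1.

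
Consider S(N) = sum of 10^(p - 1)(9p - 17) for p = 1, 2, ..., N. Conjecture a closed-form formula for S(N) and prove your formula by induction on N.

We claim S(N) = 10^N(N - 2) + 2 for all N ≥ 1.
Base case (N = 1): S(1) = -8, and the closed form gives -8. They agree.
Inductive step: assume the claim holds for N = p, so S(p) = 10^p(p - 2) + 2.
Then S(p+1) = S(p) + (10^p(9p - 8)) = (10^p(p - 2) + 2) + (10^p(9p - 8)).
Simplifying, S(p+1) = 10·10^p·p - 10·10^p + 2 = 10^(p+1)((p+1) - 2) + 2,
which is the closed form with N = p+1.
This completes the induction.

S(N) = 10^N(N - 2) + 2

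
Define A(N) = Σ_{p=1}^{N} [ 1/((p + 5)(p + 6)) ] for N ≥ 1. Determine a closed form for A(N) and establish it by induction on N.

A(N) = N/(6(N + 6))

We claim A(N) = N/(6(N + 6)) for all N ≥ 1.
When N = 1: A(1) = 1/42, and the closed form gives 1/42. They agree.
For the inductive step, assume it holds for an arbitrary p ≥ 1, so A(p) = p/(6(p + 6)).
Then A(p+1) = A(p) + (1/((p + 6)(p + 7))) = (p/(6(p + 6))) + (1/((p + 6)(p + 7))).
Simplifying, A(p+1) = (p + 1)/(6(p + 7)) = (p+1)/(6((p+1) + 6)),
which is the closed form with N = p+1.
This completes the induction.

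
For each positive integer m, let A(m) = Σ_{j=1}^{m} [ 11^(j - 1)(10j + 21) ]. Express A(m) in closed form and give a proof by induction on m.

We claim A(m) = 11^m(m + 2) - 2 for all m ≥ 1.
Base case (m = 1): A(1) = 31, and the closed form gives 31. They agree.
Inductive step: suppose the statement holds for some j ≥ 1, so A(j) = 11^j(j + 2) - 2.
Then A(j+1) = A(j) + (11^j(10j + 31)) = (11^j(j + 2) - 2) + (11^j(10j + 31)).
Simplifying, A(j+1) = 11·11^j·j + 33·11^j - 2 = 11^(j+1)((j+1) + 2) - 2,
which is the closed form with m = j+1.
Hence, by induction on m, the claim holds for every m ≥ 1.

A(m) = 11^m(m + 2) - 2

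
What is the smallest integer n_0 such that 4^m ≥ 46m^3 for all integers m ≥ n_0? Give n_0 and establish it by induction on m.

n_0 = 7

At m = 6: 4096 < 9936, so the inequality fails and n_0 ≥ 7. We prove 4^m ≥ 46m^3 for all m ≥ 7.
When m = 7: 4^m = 16384 and 46m^3 = 15778, so 16384 ≥ 15778.
Suppose the result is true for m = j, so 4^j ≥ 46j^3.
Then 4^(j + 1) = 4·(4^j) ≥ 4·(46j^3).
Also, for j ≥ 7 we have 4·(46j^3) ≥ 46(j+1)^3, since 4 ≥ (1 + 1/j)^3 for all j ≥ 7.
Combining, 4^(j + 1) ≥ 46(j+1)^3.
By the principle of mathematical induction, the result holds for all m ≥ 7.
Hence the smallest such n_0 is 7.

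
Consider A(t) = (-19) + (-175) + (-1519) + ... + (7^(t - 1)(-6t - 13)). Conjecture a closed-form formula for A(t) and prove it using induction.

A(t) = -7^t(t + 2) + 2

We claim A(t) = -7^t(t + 2) + 2 for all t ≥ 1.
When t = 1: A(1) = -19, and the closed form gives -19. They agree.
Inductive step: suppose the statement holds for some j ≥ 1, so A(j) = -7^j(j + 2) + 2.
Then A(j+1) = A(j) + (7^j(-6j - 19)) = (-7^j(j + 2) + 2) + (7^j(-6j - 19)).
Simplifying, A(j+1) = -7·7^j·j - 21·7^j + 2 = -7^(j+1)((j+1) + 2) + 2,
which is the closed form with t = j+1.
Hence, by induction on t, the claim holds for every t ≥ 1.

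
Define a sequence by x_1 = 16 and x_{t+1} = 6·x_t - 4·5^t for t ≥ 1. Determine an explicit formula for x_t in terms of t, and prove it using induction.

Computing the first terms: x_1 = 16, x_2 = 76, x_3 = 356. This suggests x_t = 4·5^t - 4·6^(t - 1).
When t = 1: the formula gives 16 = 16 = x_1.
Inductive step: assume the claim holds for t = m, so x_m = 4·5^m - 4·6^(m - 1).
Then x_{m+1} = 6·x_m - 4·5^m = 6·(4·5^m - 4·6^(m - 1)) - 4·5^m = 4·5^(m + 1) - 4·6^m = 4·5^(m+1) - 4·6^((m+1) - 1),
which is the claimed formula at t = m+1.
By induction, the statement is established for all t ≥ 1.

x_t = 4·5^t - 4·6^(t - 1)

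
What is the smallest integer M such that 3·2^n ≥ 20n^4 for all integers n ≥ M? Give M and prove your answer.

M = 21

At n = 20: 3145728 < 3200000, so the inequality fails and M ≥ 21. We prove 3·2^n ≥ 20n^4 for all n ≥ 21.
Base step (n = 21): 3·2^n = 6291456 and 20n^4 = 3889620, so 6291456 ≥ 3889620.
Suppose the result is true for n = p, so 3·2^p ≥ 20p^4.
Then 3·2^(p + 1) = 2·(3·2^p) ≥ 2·(20p^4).
Also, for p ≥ 21 we have 2·(20p^4) ≥ 20(p+1)^4, since 2 ≥ (1 + 1/p)^4 for all p ≥ 21.
Combining, 3·2^(p + 1) ≥ 20(p+1)^4.
By the principle of mathematical induction, the result holds for all n ≥ 21.
Hence the smallest such M is 21.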